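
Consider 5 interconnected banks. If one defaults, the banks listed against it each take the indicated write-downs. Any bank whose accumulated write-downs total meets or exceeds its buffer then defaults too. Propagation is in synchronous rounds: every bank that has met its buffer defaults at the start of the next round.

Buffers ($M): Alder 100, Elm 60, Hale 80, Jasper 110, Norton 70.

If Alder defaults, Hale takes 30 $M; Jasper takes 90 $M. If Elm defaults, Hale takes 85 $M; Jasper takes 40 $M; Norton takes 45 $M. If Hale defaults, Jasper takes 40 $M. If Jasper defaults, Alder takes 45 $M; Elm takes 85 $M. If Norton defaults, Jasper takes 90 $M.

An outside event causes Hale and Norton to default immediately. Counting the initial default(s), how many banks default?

Round 1 — Hale, Norton default (initial).
  Jasper: +40+90 → 130 ≥ 110
Round 2 — Jasper defaults.
  Alder: +45 → 45 < 100
  Elm: +85 → 85 ≥ 60
Round 3 — Elm defaults.
No further defaults.

4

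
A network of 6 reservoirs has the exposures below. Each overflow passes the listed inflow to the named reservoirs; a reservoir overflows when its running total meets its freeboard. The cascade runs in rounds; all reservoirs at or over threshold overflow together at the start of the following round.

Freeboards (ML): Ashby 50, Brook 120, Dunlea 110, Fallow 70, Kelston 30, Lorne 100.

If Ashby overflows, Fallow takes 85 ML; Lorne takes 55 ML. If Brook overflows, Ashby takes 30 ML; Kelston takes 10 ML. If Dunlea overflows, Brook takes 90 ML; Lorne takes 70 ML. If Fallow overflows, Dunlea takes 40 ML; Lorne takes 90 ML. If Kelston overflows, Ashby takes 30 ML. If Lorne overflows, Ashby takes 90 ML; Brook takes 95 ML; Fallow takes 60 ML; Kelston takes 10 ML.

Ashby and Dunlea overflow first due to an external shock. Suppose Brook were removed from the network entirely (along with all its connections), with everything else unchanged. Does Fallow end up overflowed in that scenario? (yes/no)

With Brook removed:
Round 1 — Ashby, Dunlea overflow (initial).
  Fallow: +85 → 85 ≥ 70
  Lorne: +55+70 → 125 ≥ 100
Round 2 — Fallow, Lorne overflow.
  Kelston: +10 → 10 < 30
No further overflows.

yes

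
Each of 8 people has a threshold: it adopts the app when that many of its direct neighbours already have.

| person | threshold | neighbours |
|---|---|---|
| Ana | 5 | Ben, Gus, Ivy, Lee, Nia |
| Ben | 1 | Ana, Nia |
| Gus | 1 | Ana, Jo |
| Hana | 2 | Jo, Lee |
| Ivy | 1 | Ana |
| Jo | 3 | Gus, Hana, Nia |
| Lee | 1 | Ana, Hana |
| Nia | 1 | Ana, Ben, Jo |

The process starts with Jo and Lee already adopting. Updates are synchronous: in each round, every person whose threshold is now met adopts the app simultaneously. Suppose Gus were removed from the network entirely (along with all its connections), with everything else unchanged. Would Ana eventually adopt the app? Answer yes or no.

With Gus removed:
Round 1 — Jo, Lee adopt the app (initial).
Round 2 — checking thresholds:
  Ana: 1 of 4 neighbours < 5, below threshold.
  Hana: 2 of 2 neighbours ≥ 2, adopts the app.
  Nia: 1 of 3 neighbours ≥ 1, adopts the app.
Round 3 — checking thresholds:
  Ana: 2 of 4 neighbours < 5, below threshold.
  Ben: 1 of 2 neighbours ≥ 1, adopts the app.
Round 4 — no new adoptions; cascade stops.

no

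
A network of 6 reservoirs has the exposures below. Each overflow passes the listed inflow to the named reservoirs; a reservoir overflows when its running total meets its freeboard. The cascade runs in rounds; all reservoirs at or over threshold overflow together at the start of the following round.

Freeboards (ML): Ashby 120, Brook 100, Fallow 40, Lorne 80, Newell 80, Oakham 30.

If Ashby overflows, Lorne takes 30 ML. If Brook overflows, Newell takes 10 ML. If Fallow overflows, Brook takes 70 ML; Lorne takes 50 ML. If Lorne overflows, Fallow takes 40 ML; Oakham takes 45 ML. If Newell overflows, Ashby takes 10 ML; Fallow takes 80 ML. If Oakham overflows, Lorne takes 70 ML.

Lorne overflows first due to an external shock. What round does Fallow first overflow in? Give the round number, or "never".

Round 1 — Lorne overflows (initial).
  Fallow: +40 → 40 ≥ 40
  Oakham: +45 → 45 ≥ 30
Round 2 — Fallow, Oakham overflow.
  Brook: +70 → 70 < 100
No further overflows.

2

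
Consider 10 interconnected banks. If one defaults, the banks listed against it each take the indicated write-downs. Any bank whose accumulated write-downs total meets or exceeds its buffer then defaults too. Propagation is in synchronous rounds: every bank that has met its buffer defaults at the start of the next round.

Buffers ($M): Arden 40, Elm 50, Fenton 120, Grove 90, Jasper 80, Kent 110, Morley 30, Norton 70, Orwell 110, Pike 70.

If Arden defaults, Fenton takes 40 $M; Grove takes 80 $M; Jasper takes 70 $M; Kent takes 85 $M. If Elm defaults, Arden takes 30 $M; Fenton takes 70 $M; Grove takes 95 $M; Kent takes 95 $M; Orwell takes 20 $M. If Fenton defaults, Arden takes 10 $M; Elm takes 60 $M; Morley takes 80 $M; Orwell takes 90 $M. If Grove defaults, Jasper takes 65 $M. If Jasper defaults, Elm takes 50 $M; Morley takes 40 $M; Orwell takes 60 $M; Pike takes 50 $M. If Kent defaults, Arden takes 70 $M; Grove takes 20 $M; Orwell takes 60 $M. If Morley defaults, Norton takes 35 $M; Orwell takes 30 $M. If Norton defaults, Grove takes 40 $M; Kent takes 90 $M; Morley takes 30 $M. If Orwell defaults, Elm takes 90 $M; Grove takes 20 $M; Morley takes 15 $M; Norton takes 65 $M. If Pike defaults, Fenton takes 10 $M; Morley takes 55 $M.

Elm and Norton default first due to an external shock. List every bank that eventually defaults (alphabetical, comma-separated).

Arden, Elm, Grove, Jasper, Kent, Morley, Norton, Orwell

Round 1 — Elm, Norton default (initial).
  Arden: +30 → 30 < 40
  Fenton: +70 → 70 < 120
  Grove: +95+40 → 135 ≥ 90
  Kent: +95+90 → 185 ≥ 110
  Morley: +30 → 30 ≥ 30
  Orwell: +20 → 20 < 110
Round 2 — Grove, Kent, Morley default.
  Arden: +70 → 100 ≥ 40
  Jasper: +65 → 65 < 80
  Orwell: +60+30 → 110 ≥ 110
Round 3 — Arden, Orwell default.
  Fenton: +40 → 110 < 120
  Jasper: +70 → 135 ≥ 80
Round 4 — Jasper defaults.
  Pike: +50 → 50 < 70
No further defaults.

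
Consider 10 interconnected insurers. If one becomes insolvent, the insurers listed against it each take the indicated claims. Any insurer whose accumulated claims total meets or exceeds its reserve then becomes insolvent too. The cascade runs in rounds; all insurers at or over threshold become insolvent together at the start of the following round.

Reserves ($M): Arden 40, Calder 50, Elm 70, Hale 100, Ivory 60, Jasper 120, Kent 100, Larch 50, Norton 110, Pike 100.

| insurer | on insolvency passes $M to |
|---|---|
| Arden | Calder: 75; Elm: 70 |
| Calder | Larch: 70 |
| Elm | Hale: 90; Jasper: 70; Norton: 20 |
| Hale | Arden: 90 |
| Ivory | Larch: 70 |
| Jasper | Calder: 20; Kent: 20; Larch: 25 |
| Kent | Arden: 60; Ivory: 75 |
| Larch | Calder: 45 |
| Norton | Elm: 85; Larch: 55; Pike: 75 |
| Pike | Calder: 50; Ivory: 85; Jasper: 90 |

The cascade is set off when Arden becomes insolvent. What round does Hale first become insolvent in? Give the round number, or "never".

Round 1 — Arden becomes insolvent (initial).
  Calder: +75 → 75 ≥ 50
  Elm: +70 → 70 ≥ 70
Round 2 — Calder, Elm become insolvent.
  Hale: +90 → 90 < 100
  Jasper: +70 → 70 < 120
  Larch: +70 → 70 ≥ 50
  Norton: +20 → 20 < 110
Round 3 — Larch becomes insolvent.
No further insolvencies.

never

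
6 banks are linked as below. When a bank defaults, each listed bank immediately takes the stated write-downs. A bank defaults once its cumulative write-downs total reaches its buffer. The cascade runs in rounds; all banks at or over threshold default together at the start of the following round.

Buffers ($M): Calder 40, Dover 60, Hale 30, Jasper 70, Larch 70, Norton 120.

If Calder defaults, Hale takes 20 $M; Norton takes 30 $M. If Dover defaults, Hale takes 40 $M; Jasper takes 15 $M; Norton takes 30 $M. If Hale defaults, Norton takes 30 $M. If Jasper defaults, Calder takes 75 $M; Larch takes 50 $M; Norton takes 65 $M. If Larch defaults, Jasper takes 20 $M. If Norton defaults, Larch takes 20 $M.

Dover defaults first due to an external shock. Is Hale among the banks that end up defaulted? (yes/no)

Round 1 — Dover defaults (initial).
  Hale: +40 → 40 ≥ 30
  Jasper: +15 → 15 < 70
  Norton: +30 → 30 < 120
Round 2 — Hale defaults.
  Norton: +30 → 60 < 120
No further defaults.

yes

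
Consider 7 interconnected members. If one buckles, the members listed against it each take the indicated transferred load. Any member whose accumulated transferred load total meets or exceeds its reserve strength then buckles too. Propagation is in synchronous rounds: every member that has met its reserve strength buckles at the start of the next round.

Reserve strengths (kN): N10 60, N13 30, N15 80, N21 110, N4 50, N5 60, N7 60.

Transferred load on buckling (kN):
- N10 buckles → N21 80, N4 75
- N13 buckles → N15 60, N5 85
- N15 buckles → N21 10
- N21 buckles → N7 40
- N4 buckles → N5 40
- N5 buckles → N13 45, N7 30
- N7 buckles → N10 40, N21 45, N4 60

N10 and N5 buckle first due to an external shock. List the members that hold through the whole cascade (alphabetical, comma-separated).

N15, N21, N7

Round 1 — N10, N5 buckle (initial).
  N13: +45 → 45 ≥ 30
  N21: +80 → 80 < 110
  N4: +75 → 75 ≥ 50
  N7: +30 → 30 < 60
Round 2 — N13, N4 buckle.
  N15: +60 → 60 < 80
No further bucklings.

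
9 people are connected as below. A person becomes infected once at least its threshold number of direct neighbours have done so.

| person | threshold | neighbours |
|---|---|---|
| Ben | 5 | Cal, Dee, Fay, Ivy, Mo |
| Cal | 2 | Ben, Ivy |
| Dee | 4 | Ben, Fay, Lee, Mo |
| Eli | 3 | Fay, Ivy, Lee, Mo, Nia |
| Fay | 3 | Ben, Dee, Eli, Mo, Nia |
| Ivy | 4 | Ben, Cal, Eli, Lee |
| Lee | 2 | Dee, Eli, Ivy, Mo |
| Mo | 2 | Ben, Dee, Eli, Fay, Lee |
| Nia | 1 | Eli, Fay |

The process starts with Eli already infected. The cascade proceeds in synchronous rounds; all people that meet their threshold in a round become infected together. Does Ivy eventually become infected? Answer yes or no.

Round 1 — Eli becomes infected (initial).
Round 2 — checking thresholds:
  Fay: 1 of 5 neighbours < 3, below threshold.
  Ivy: 1 of 4 neighbours < 4, below threshold.
  Lee: 1 of 4 neighbours < 2, below threshold.
  Mo: 1 of 5 neighbours < 2, below threshold.
  Nia: 1 of 2 neighbours ≥ 1, becomes infected.
Round 3 — no new infections; cascade stops.

no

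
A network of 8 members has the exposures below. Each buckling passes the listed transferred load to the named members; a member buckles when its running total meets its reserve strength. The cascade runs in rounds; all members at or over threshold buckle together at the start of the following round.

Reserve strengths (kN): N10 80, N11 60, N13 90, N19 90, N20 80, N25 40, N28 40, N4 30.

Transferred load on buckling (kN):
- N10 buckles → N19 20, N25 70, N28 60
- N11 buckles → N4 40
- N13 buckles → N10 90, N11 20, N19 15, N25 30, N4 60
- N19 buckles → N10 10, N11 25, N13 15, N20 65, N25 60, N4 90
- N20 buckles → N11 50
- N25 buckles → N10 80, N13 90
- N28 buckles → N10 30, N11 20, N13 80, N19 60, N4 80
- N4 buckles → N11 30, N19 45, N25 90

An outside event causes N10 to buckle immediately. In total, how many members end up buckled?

Round 1 — N10 buckles (initial).
  N19: +20 → 20 < 90
  N25: +70 → 70 ≥ 40
  N28: +60 → 60 ≥ 40
Round 2 — N25, N28 buckle.
  N11: +20 → 20 < 60
  N13: +90+80 → 170 ≥ 90
  N19: +60 → 80 < 90
  N4: +80 → 80 ≥ 30
Round 3 — N13, N4 buckle.
  N11: +20+30 → 70 ≥ 60
  N19: +15+45 → 140 ≥ 90
Round 4 — N11, N19 buckle.
  N20: +65 → 65 < 80
No further bucklings.

7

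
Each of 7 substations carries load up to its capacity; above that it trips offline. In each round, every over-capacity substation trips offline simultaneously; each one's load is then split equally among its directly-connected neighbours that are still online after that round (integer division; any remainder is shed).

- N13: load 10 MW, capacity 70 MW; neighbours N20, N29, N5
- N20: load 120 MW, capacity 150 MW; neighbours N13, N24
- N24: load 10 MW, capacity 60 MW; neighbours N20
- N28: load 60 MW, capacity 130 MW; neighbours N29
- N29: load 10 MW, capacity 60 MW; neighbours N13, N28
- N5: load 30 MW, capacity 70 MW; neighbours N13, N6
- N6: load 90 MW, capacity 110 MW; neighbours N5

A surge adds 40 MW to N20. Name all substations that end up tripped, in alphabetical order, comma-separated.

Round 1 — N20 at 160 > 150. N20 trips offline.
  N20 sheds 160 MW to N13, N24: 80 each.
    N13: 10+80 = 90 > 70
    N24: 10+80 = 90 > 60
Round 2 — N13, N24 trip offline.
  N13 sheds 90 MW to N29, N5: 45 each.
    N29: 10+45 = 55 ≤ 60
    N5: 30+45 = 75 > 70
  N24 sheds 90 MW: no online neighbours, lost.
Round 3 — N5 trips offline.
  N5 sheds 75 MW to N6: 75 each.
    N6: 90+75 = 165 > 110
Round 4 — N6 trips offline.
  N6 sheds 165 MW: no online neighbours, lost.
No further trips.

N13, N20, N24, N5, N6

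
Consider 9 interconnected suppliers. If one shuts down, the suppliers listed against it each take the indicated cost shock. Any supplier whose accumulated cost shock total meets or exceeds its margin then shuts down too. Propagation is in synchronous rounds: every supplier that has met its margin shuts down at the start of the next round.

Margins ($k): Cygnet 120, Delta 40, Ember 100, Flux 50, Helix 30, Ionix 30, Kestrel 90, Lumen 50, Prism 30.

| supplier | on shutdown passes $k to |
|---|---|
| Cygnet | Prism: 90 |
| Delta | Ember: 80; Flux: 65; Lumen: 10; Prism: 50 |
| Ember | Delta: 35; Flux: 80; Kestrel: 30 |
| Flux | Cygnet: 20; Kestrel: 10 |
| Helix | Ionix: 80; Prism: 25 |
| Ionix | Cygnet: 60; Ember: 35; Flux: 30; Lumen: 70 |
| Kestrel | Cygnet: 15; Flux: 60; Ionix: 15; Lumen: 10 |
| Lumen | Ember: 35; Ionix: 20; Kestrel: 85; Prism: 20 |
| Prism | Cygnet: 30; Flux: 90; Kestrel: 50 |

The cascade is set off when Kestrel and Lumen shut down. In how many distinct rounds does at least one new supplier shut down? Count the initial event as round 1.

Round 1 — Kestrel, Lumen shut down (initial).
  Cygnet: +15 → 15 < 120
  Ember: +35 → 35 < 100
  Flux: +60 → 60 ≥ 50
  Ionix: +15+20 → 35 ≥ 30
  Prism: +20 → 20 < 30
Round 2 — Flux, Ionix shut down.
  Cygnet: +20+60 → 95 < 120
  Ember: +35 → 70 < 100
No further shutdowns.

2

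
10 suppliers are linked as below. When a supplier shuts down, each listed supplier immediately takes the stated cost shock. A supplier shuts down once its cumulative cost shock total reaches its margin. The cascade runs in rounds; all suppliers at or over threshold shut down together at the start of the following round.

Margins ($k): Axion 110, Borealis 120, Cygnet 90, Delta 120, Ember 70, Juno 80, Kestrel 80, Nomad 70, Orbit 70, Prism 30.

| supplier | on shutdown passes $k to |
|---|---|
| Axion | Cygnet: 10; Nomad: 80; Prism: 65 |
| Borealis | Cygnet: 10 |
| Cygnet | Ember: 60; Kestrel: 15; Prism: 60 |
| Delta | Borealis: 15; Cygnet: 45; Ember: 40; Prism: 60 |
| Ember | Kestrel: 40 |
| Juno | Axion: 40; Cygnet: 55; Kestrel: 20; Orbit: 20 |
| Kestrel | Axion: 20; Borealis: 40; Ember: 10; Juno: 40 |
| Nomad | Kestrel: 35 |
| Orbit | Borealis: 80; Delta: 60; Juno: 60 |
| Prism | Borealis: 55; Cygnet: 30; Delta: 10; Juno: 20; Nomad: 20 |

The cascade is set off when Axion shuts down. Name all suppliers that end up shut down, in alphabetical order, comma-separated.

Axion, Nomad, Prism

Round 1 — Axion shuts down (initial).
  Cygnet: +10 → 10 < 90
  Nomad: +80 → 80 ≥ 70
  Prism: +65 → 65 ≥ 30
Round 2 — Nomad, Prism shut down.
  Borealis: +55 → 55 < 120
  Cygnet: +30 → 40 < 90
  Delta: +10 → 10 < 120
  Juno: +20 → 20 < 80
  Kestrel: +35 → 35 < 80
No further shutdowns.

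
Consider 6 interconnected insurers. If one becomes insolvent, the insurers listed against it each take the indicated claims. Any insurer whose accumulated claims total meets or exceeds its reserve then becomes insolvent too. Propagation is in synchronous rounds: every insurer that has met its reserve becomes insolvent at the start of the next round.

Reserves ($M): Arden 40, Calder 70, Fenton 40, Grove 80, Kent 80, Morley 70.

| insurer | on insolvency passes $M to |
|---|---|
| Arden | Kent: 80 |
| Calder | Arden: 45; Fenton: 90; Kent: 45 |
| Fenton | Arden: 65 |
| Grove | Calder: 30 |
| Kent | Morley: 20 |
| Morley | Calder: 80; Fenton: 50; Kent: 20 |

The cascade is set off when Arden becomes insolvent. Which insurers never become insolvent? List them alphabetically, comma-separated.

Round 1 — Arden becomes insolvent (initial).
  Kent: +80 → 80 ≥ 80
Round 2 — Kent becomes insolvent.
  Morley: +20 → 20 < 70
No further insolvencies.

Calder, Fenton, Grove, Morley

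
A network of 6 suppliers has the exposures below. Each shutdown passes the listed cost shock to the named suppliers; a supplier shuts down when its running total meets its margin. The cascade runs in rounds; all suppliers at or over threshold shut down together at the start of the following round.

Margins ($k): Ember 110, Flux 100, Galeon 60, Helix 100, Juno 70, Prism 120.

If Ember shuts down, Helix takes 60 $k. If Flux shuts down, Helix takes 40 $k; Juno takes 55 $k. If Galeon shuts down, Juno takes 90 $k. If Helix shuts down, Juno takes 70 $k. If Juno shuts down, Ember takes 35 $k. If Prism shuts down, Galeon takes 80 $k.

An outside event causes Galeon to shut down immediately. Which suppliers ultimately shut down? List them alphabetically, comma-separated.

Round 1 — Galeon shuts down (initial).
  Juno: +90 → 90 ≥ 70
Round 2 — Juno shuts down.
  Ember: +35 → 35 < 110
No further shutdowns.

Galeon, Juno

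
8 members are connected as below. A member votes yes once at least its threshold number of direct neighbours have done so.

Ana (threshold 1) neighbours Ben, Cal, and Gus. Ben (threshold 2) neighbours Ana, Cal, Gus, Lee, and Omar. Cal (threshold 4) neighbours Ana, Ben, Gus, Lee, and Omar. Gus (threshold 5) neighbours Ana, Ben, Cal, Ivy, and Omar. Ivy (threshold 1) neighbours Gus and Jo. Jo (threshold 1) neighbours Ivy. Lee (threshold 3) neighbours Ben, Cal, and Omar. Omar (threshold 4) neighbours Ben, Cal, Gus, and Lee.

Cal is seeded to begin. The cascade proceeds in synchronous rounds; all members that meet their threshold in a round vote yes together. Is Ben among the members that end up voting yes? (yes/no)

yes

Round 1 — Cal votes yes (initial).
Round 2 — checking thresholds:
  Ana: 1 of 3 neighbours ≥ 1, votes yes.
  Ben: 1 of 5 neighbours < 2, below threshold.
  Gus: 1 of 5 neighbours < 5, below threshold.
  Lee: 1 of 3 neighbours < 3, below threshold.
  Omar: 1 of 4 neighbours < 4, below threshold.
Round 3 — checking thresholds:
  Ben: 2 of 5 neighbours ≥ 2, votes yes.
  Gus: 2 of 5 neighbours < 5, below threshold.
  Lee: 1 of 3 neighbours < 3, below threshold.
  Omar: 1 of 4 neighbours < 4, below threshold.
Round 4 — no new yes votes; cascade stops.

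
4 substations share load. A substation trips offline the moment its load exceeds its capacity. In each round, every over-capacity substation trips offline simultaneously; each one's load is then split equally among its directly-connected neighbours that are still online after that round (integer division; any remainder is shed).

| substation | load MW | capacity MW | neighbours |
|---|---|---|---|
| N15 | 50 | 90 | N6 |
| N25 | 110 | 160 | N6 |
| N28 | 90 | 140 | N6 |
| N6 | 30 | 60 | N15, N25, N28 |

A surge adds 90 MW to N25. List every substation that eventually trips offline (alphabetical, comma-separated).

Round 1 — N25 at 200 > 160. N25 trips offline.
  N25 sheds 200 MW to N6: 200 each.
    N6: 30+200 = 230 > 60
Round 2 — N6 trips offline.
  N6 sheds 230 MW to N15, N28: 115 each.
    N15: 50+115 = 165 > 90
    N28: 90+115 = 205 > 140
Round 3 — N15, N28 trip offline.
  N15 sheds 165 MW: no online neighbours, lost.
  N28 sheds 205 MW: no online neighbours, lost.
No further trips.

N15, N25, N28, N6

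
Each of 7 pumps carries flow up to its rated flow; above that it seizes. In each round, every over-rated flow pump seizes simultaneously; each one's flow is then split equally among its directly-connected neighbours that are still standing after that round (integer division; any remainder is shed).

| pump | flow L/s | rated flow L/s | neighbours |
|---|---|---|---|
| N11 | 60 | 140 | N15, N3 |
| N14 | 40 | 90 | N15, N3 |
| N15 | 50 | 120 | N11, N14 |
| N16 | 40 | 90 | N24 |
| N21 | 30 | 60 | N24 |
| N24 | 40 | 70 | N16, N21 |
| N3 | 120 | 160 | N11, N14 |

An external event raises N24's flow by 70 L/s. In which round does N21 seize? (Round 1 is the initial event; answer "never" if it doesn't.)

Round 1 — N24 at 110 > 70. N24 seizes.
  N24 sheds 110 L/s to N16, N21: 55 each.
    N16: 40+55 = 95 > 90
    N21: 30+55 = 85 > 60
Round 2 — N16, N21 seize.
  N16 sheds 95 L/s: no online neighbours, lost.
  N21 sheds 85 L/s: no online neighbours, lost.
No further seizures.

2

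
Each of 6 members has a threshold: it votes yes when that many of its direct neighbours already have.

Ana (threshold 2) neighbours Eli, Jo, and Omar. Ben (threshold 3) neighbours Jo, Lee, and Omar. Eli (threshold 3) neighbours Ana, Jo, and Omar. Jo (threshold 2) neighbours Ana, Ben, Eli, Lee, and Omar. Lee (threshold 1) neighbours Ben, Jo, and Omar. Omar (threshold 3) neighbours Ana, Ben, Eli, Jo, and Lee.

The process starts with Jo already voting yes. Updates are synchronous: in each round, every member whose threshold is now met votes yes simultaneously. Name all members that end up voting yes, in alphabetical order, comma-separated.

Round 1 — Jo votes yes (initial).
Round 2 — checking thresholds:
  Ana: 1 of 3 neighbours < 2, below threshold.
  Ben: 1 of 3 neighbours < 3, below threshold.
  Eli: 1 of 3 neighbours < 3, below threshold.
  Lee: 1 of 3 neighbours ≥ 1, votes yes.
  Omar: 1 of 5 neighbours < 3, below threshold.
Round 3 — no new yes votes; cascade stops.

Jo, Lee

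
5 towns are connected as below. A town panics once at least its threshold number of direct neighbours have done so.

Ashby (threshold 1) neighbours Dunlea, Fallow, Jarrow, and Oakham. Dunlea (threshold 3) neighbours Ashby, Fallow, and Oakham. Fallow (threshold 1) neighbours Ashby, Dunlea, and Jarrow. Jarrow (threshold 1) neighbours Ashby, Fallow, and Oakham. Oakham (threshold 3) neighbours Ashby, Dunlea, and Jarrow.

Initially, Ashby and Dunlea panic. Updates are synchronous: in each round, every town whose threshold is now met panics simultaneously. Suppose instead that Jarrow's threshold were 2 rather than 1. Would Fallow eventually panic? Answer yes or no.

yes

With Jarrow's threshold at 2:
Round 1 — Ashby, Dunlea panic (initial).
Round 2 — checking thresholds:
  Fallow: 2 of 3 neighbours ≥ 1, panics.
  Jarrow: 1 of 3 neighbours < 2, not yet.
  Oakham: 2 of 3 neighbours < 3, not yet.
Round 3 — checking thresholds:
  Jarrow: 2 of 3 neighbours ≥ 2, panics.
  Oakham: 2 of 3 neighbours < 3, not yet.
Round 4 — checking thresholds:
  Oakham: 3 of 3 neighbours ≥ 3, panics.
Round 5 — no new panics; cascade stops.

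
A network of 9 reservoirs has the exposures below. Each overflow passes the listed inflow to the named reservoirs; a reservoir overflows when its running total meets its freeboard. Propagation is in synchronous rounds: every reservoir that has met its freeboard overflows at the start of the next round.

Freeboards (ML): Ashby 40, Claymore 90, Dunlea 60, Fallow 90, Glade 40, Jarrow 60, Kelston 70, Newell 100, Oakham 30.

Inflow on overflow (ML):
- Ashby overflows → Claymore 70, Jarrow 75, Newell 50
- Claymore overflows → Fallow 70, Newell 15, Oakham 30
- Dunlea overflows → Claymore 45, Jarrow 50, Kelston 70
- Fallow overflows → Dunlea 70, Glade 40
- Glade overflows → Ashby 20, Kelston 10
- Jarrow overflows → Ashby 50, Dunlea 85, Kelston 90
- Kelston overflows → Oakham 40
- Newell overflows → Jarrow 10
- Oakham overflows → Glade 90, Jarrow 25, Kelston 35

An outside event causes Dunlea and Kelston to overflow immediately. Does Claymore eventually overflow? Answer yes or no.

yes

Round 1 — Dunlea, Kelston overflow (initial).
  Claymore: +45 → 45 < 90
  Jarrow: +50 → 50 < 60
  Oakham: +40 → 40 ≥ 30
Round 2 — Oakham overflows.
  Glade: +90 → 90 ≥ 40
  Jarrow: +25 → 75 ≥ 60
Round 3 — Glade, Jarrow overflow.
  Ashby: +20+50 → 70 ≥ 40
Round 4 — Ashby overflows.
  Claymore: +70 → 115 ≥ 90
  Newell: +50 → 50 < 100
Round 5 — Claymore overflows.
  Fallow: +70 → 70 < 90
  Newell: +15 → 65 < 100
No further overflows.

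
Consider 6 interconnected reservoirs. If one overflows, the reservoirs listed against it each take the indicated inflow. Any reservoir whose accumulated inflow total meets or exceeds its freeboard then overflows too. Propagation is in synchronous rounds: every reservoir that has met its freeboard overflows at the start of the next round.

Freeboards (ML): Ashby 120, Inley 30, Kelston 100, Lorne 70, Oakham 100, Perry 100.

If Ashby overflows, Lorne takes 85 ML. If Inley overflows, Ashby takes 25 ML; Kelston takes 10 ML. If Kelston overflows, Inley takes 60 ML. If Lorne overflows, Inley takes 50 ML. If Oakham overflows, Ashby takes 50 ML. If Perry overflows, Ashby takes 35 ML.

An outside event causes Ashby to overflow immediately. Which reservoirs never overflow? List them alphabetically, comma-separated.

Kelston, Oakham, Perry

Round 1 — Ashby overflows (initial).
  Lorne: +85 → 85 ≥ 70
Round 2 — Lorne overflows.
  Inley: +50 → 50 ≥ 30
Round 3 — Inley overflows.
  Kelston: +10 → 10 < 100
No further overflows.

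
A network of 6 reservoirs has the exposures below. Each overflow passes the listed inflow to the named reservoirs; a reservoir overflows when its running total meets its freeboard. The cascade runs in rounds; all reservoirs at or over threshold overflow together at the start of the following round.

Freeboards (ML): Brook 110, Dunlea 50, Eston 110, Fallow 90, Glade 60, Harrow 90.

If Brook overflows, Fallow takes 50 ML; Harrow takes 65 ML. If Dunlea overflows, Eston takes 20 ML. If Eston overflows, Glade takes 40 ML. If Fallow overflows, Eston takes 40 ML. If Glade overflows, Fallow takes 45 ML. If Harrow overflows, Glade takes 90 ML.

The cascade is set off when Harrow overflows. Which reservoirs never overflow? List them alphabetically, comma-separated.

Round 1 — Harrow overflows (initial).
  Glade: +90 → 90 ≥ 60
Round 2 — Glade overflows.
  Fallow: +45 → 45 < 90
No further overflows.

Brook, Dunlea, Eston, Fallow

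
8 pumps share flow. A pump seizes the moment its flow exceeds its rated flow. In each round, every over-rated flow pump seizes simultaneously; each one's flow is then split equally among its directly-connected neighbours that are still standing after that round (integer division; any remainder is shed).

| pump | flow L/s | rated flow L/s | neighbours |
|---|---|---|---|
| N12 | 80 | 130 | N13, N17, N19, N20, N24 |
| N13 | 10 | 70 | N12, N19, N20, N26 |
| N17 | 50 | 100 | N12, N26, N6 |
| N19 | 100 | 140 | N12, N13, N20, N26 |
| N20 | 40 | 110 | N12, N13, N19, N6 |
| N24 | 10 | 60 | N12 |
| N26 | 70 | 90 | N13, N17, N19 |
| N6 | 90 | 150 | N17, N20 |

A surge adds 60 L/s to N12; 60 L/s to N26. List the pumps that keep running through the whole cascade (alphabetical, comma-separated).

N24

Round 1 — N12 at 140 > 130; N26 at 130 > 90. N12, N26 seize.
  N12 sheds 140 L/s to N13, N17, N19, N20, N24: 28 each.
    N13: 10+28 = 38 ≤ 70
    N17: 50+28 = 78 ≤ 100
    N19: 100+28 = 128 ≤ 140
    N20: 40+28 = 68 ≤ 110
    N24: 10+28 = 38 ≤ 60
  N26 sheds 130 L/s to N13, N17, N19: 43 each (1 lost).
    N13: 38+43 = 81 > 70
    N17: 78+43 = 121 > 100
    N19: 128+43 = 171 > 140
Round 2 — N13, N17, N19 seize.
  N13 sheds 81 L/s to N20: 81 each.
    N20: 68+81 = 149 > 110
  N17 sheds 121 L/s to N6: 121 each.
    N6: 90+121 = 211 > 150
  N19 sheds 171 L/s to N20: 171 each.
    N20: 149+171 = 320 > 110
Round 3 — N20, N6 seize.
  N20 sheds 320 L/s: no online neighbours, lost.
  N6 sheds 211 L/s: no online neighbours, lost.
No further seizures.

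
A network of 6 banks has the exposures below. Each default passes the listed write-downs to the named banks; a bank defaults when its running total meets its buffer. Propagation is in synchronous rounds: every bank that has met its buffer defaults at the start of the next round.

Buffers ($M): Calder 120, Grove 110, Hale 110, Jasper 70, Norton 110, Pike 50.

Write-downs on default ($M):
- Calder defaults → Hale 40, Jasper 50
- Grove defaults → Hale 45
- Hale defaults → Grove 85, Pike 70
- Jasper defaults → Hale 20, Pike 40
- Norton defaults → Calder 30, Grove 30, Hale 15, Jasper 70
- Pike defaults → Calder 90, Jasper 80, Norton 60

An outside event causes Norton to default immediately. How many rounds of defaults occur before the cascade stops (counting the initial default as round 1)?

Round 1 — Norton defaults (initial).
  Calder: +30 → 30 < 120
  Grove: +30 → 30 < 110
  Hale: +15 → 15 < 110
  Jasper: +70 → 70 ≥ 70
Round 2 — Jasper defaults.
  Hale: +20 → 35 < 110
  Pike: +40 → 40 < 50
No further defaults.

2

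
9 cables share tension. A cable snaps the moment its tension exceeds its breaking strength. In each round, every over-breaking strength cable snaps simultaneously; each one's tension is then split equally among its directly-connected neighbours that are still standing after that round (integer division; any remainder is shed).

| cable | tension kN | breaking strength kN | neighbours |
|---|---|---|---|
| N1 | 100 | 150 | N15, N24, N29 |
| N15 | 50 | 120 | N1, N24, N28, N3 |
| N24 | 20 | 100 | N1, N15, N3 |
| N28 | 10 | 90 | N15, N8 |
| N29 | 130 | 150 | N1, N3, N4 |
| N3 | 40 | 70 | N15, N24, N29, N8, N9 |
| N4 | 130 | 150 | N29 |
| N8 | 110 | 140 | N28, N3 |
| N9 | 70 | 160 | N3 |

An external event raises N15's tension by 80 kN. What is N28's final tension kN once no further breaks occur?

Round 1 — N15 at 130 > 120. N15 snaps.
  N15 sheds 130 kN to N1, N24, N28, N3: 32 each (2 lost).
    N1: 100+32 = 132 ≤ 150
    N24: 20+32 = 52 ≤ 100
    N28: 10+32 = 42 ≤ 90
    N3: 40+32 = 72 > 70
Round 2 — N3 snaps.
  N3 sheds 72 kN to N24, N29, N8, N9: 18 each.
    N24: 52+18 = 70 ≤ 100
    N29: 130+18 = 148 ≤ 150
    N8: 110+18 = 128 ≤ 140
    N9: 70+18 = 88 ≤ 160
No further breaks.

42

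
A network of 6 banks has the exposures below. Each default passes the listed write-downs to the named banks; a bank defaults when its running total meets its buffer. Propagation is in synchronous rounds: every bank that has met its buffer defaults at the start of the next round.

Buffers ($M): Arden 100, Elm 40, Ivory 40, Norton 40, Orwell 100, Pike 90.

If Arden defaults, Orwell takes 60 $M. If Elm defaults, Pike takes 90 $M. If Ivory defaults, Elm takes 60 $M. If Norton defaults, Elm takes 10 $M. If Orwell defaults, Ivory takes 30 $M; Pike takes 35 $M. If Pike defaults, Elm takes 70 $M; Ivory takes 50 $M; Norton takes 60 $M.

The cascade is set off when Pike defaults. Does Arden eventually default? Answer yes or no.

Round 1 — Pike defaults (initial).
  Elm: +70 → 70 ≥ 40
  Ivory: +50 → 50 ≥ 40
  Norton: +60 → 60 ≥ 40
Round 2 — Elm, Ivory, Norton default.
No further defaults.

no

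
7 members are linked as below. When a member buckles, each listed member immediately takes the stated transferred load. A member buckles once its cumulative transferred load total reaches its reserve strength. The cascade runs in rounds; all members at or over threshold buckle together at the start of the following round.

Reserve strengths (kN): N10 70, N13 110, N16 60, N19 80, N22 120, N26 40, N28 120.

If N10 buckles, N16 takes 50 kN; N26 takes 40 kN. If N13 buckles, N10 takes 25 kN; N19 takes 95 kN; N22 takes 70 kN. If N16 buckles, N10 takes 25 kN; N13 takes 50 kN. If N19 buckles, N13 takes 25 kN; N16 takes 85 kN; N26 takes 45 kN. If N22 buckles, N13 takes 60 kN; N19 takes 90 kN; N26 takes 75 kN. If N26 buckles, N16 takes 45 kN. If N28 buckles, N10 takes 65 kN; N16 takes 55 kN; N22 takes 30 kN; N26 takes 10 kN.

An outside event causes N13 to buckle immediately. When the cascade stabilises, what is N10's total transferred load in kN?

Round 1 — N13 buckles (initial).
  N10: +25 → 25 < 70
  N19: +95 → 95 ≥ 80
  N22: +70 → 70 < 120
Round 2 — N19 buckles.
  N16: +85 → 85 ≥ 60
  N26: +45 → 45 ≥ 40
Round 3 — N16, N26 buckle.
  N10: +25 → 50 < 70
No further bucklings.

50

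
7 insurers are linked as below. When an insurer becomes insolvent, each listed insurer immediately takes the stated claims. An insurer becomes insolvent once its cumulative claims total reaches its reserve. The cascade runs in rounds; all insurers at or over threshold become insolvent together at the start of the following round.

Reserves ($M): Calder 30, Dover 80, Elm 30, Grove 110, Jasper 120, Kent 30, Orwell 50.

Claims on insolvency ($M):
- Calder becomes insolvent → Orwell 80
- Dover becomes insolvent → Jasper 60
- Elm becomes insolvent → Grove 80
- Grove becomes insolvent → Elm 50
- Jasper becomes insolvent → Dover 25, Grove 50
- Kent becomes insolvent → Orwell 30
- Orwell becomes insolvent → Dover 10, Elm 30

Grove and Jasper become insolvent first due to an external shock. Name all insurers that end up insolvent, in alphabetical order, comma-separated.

Round 1 — Grove, Jasper become insolvent (initial).
  Dover: +25 → 25 < 80
  Elm: +50 → 50 ≥ 30
Round 2 — Elm becomes insolvent.
No further insolvencies.

Elm, Grove, Jasper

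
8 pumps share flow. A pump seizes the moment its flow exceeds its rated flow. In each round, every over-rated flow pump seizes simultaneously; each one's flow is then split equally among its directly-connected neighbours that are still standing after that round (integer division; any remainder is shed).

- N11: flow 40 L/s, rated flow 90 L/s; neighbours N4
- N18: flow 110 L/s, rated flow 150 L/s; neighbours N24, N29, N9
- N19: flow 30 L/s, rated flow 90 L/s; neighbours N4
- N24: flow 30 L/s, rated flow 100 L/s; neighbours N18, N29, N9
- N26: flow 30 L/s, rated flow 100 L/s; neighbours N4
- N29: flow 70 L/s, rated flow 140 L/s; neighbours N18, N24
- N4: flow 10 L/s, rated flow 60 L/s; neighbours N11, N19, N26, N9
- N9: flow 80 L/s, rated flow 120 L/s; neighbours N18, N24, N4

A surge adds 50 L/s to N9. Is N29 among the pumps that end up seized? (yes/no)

Round 1 — N9 at 130 > 120. N9 seizes.
  N9 sheds 130 L/s to N18, N24, N4: 43 each (1 lost).
    N18: 110+43 = 153 > 150
    N24: 30+43 = 73 ≤ 100
    N4: 10+43 = 53 ≤ 60
Round 2 — N18 seizes.
  N18 sheds 153 L/s to N24, N29: 76 each (1 lost).
    N24: 73+76 = 149 > 100
    N29: 70+76 = 146 > 140
Round 3 — N24, N29 seize.
  N24 sheds 149 L/s: no online neighbours, lost.
  N29 sheds 146 L/s: no online neighbours, lost.
No further seizures.

yes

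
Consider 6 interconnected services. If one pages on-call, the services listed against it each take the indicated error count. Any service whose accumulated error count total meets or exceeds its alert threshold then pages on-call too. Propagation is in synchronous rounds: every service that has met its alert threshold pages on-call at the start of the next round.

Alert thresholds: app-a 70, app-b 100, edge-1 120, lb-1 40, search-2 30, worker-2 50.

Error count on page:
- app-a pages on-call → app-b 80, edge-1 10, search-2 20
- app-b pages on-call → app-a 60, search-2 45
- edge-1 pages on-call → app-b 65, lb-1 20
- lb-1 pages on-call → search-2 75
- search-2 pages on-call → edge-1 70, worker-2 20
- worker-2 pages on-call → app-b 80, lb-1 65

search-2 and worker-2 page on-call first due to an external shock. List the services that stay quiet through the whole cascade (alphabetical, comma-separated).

Round 1 — search-2, worker-2 page on-call (initial).
  app-b: +80 → 80 < 100
  edge-1: +70 → 70 < 120
  lb-1: +65 → 65 ≥ 40
Round 2 — lb-1 pages on-call.
No further pages.

app-a, app-b, edge-1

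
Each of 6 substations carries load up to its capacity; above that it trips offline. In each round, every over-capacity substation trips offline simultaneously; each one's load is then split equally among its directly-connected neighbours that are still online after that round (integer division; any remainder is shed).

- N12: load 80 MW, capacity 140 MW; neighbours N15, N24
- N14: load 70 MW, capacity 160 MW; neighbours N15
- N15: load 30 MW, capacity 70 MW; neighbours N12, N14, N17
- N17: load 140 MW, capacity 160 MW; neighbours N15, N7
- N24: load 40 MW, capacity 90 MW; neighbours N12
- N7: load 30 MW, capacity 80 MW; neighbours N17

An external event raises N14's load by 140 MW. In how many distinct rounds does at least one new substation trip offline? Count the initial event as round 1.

4

Round 1 — N14 at 210 > 160. N14 trips offline.
  N14 sheds 210 MW to N15: 210 each.
    N15: 30+210 = 240 > 70
Round 2 — N15 trips offline.
  N15 sheds 240 MW to N12, N17: 120 each.
    N12: 80+120 = 200 > 140
    N17: 140+120 = 260 > 160
Round 3 — N12, N17 trip offline.
  N12 sheds 200 MW to N24: 200 each.
    N24: 40+200 = 240 > 90
  N17 sheds 260 MW to N7: 260 each.
    N7: 30+260 = 290 > 80
Round 4 — N24, N7 trip offline.
  N24 sheds 240 MW: no online neighbours, lost.
  N7 sheds 290 MW: no online neighbours, lost.
No further trips.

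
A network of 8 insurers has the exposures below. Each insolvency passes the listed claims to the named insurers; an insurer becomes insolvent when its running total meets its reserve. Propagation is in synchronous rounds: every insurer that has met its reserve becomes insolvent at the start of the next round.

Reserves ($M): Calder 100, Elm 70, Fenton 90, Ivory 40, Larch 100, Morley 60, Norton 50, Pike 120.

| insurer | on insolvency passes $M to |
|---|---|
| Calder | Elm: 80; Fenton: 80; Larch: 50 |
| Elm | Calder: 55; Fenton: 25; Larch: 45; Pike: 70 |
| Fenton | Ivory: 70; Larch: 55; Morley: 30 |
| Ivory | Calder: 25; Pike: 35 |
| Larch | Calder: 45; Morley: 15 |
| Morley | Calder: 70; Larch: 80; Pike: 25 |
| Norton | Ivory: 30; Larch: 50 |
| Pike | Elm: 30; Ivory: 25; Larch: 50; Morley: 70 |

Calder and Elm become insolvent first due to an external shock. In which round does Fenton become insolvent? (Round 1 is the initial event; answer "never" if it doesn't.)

2

Round 1 — Calder, Elm become insolvent (initial).
  Fenton: +80+25 → 105 ≥ 90
  Larch: +50+45 → 95 < 100
  Pike: +70 → 70 < 120
Round 2 — Fenton becomes insolvent.
  Ivory: +70 → 70 ≥ 40
  Larch: +55 → 150 ≥ 100
  Morley: +30 → 30 < 60
Round 3 — Ivory, Larch become insolvent.
  Morley: +15 → 45 < 60
  Pike: +35 → 105 < 120
No further insolvencies.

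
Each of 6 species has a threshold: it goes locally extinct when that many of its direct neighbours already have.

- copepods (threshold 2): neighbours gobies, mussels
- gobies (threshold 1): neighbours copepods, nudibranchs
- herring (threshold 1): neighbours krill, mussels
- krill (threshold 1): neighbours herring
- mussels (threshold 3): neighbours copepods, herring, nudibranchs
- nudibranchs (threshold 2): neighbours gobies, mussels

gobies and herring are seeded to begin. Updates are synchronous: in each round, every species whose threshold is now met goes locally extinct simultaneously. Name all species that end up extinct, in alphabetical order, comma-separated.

gobies, herring, krill

Round 1 — gobies, herring go locally extinct (initial).
Round 2 — checking thresholds:
  copepods: 1 of 2 neighbours < 2, not yet.
  krill: 1 of 1 neighbours ≥ 1, goes locally extinct.
  mussels: 1 of 3 neighbours < 3, not yet.
  nudibranchs: 1 of 2 neighbours < 2, not yet.
Round 3 — no new extinctions; cascade stops.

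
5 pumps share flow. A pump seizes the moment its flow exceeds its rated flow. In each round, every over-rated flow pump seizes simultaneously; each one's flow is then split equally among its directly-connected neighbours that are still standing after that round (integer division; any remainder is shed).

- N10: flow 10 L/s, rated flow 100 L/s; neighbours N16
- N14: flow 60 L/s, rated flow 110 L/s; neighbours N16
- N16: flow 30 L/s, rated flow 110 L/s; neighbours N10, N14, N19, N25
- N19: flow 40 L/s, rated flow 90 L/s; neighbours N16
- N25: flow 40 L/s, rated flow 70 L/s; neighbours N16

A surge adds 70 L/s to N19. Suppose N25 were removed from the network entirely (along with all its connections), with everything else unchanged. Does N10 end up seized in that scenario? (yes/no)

no

With N25 removed:
Round 1 — N19 at 110 > 90. N19 seizes.
  N19 sheds 110 L/s to N16: 110 each.
    N16: 30+110 = 140 > 110
Round 2 — N16 seizes.
  N16 sheds 140 L/s to N10, N14: 70 each.
    N10: 10+70 = 80 ≤ 100
    N14: 60+70 = 130 > 110
Round 3 — N14 seizes.
  N14 sheds 130 L/s: no online neighbours, lost.
No further seizures.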